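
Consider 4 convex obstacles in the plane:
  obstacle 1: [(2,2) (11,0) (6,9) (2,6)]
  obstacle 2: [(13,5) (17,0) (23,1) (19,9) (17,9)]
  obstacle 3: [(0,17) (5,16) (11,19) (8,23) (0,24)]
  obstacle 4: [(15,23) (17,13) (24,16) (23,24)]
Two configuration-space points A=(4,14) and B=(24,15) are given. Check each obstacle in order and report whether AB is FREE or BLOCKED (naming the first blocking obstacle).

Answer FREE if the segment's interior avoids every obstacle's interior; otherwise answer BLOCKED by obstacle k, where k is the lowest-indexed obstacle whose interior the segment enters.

Obstacle 1 [(2,2) (11,0) (6,9) (2,6)]:
  edge (2,2)–(11,0): clear
  edge (11,0)–(6,9): clear
  edge (6,9)–(2,6): clear
  edge (2,6)–(2,2): clear
  midpoint (14,29/2) outside
  → clear
Obstacle 2 [(13,5) (17,0) (23,1) (19,9) (17,9)]:
  edge (13,5)–(17,0): clear
  edge (17,0)–(23,1): clear
  edge (23,1)–(19,9): clear
  edge (19,9)–(17,9): clear
  edge (17,9)–(13,5): clear
  midpoint (14,29/2) outside
  → clear
Obstacle 3 [(0,17) (5,16) (11,19) (8,23) (0,24)]:
  edge (0,17)–(5,16): clear
  edge (5,16)–(11,19): clear
  edge (11,19)–(8,23): clear
  edge (8,23)–(0,24): clear
  edge (0,24)–(0,17): clear
  midpoint (14,29/2) outside
  → clear
Obstacle 4 [(15,23) (17,13) (24,16) (23,24)]:
  edge (15,23)–(17,13): crosses AB
  edge (17,13)–(24,16): crosses AB
  edge (24,16)–(23,24): clear
  edge (23,24)–(15,23): clear
  → BLOCKED

BLOCKED by obstacle 4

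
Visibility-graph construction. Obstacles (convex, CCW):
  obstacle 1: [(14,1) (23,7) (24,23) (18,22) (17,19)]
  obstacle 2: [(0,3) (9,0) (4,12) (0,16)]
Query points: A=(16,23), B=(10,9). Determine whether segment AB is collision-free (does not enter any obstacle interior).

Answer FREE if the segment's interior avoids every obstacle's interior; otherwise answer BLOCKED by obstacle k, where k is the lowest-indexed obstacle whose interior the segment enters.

FREE

Obstacle 1 [(14,1) (23,7) (24,23) (18,22) (17,19)]:
  edge (14,1)–(23,7): clear
  edge (23,7)–(24,23): clear
  edge (24,23)–(18,22): clear
  edge (18,22)–(17,19): clear
  edge (17,19)–(14,1): clear
  midpoint (13,16) outside
  → clear
Obstacle 2 [(0,3) (9,0) (4,12) (0,16)]:
  edge (0,3)–(9,0): clear
  edge (9,0)–(4,12): clear
  edge (4,12)–(0,16): clear
  edge (0,16)–(0,3): clear
  midpoint (13,16) outside
  → clear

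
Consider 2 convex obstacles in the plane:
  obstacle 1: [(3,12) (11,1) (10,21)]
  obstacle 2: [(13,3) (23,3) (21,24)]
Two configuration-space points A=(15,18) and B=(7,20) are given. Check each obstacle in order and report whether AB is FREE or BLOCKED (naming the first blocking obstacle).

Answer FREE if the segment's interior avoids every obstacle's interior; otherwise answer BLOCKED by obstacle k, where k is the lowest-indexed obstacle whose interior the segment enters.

Obstacle 1 [(3,12) (11,1) (10,21)]:
  edge (3,12)–(11,1): clear
  edge (11,1)–(10,21): crosses AB
  edge (10,21)–(3,12): crosses AB
  → BLOCKED
Obstacle 2 [(13,3) (23,3) (21,24)]:
  edge (13,3)–(23,3): clear
  edge (23,3)–(21,24): clear
  edge (21,24)–(13,3): clear
  midpoint (11,19) outside
  → clear

BLOCKED by obstacle 1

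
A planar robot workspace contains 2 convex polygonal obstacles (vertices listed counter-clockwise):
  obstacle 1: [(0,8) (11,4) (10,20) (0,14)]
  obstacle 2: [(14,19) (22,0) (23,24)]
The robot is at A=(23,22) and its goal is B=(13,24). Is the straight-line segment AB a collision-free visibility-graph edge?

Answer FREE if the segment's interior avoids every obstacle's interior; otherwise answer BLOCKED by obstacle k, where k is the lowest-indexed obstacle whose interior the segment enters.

Obstacle 1 [(0,8) (11,4) (10,20) (0,14)]:
  edge (0,8)–(11,4): clear
  edge (11,4)–(10,20): clear
  edge (10,20)–(0,14): clear
  edge (0,14)–(0,8): clear
  midpoint (18,23) outside
  → clear
Obstacle 2 [(14,19) (22,0) (23,24)]:
  edge (14,19)–(22,0): clear
  edge (22,0)–(23,24): crosses AB
  edge (23,24)–(14,19): crosses AB
  → BLOCKED

BLOCKED by obstacle 2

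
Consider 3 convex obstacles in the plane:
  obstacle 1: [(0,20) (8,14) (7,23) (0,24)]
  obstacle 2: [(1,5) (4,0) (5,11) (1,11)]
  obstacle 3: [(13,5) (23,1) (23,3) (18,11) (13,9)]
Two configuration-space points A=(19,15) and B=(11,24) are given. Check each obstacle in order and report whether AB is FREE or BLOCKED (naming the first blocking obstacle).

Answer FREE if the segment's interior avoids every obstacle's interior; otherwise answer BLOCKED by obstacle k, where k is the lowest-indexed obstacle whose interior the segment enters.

Obstacle 1 [(0,20) (8,14) (7,23) (0,24)]:
  edge (0,20)–(8,14): clear
  edge (8,14)–(7,23): clear
  edge (7,23)–(0,24): clear
  edge (0,24)–(0,20): clear
  midpoint (15,39/2) outside
  → clear
Obstacle 2 [(1,5) (4,0) (5,11) (1,11)]:
  edge (1,5)–(4,0): clear
  edge (4,0)–(5,11): clear
  edge (5,11)–(1,11): clear
  edge (1,11)–(1,5): clear
  midpoint (15,39/2) outside
  → clear
Obstacle 3 [(13,5) (23,1) (23,3) (18,11) (13,9)]:
  edge (13,5)–(23,1): clear
  edge (23,1)–(23,3): clear
  edge (23,3)–(18,11): clear
  edge (18,11)–(13,9): clear
  edge (13,9)–(13,5): clear
  midpoint (15,39/2) outside
  → clear

FREE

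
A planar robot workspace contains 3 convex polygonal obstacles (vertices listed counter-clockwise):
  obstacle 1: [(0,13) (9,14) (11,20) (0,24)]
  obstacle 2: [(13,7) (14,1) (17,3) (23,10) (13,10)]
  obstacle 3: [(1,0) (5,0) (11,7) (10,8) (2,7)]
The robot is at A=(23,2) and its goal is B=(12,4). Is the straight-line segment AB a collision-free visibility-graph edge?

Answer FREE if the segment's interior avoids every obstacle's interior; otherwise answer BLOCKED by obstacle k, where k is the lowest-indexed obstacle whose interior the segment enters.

BLOCKED by obstacle 2

Obstacle 1 [(0,13) (9,14) (11,20) (0,24)]:
  edge (0,13)–(9,14): clear
  edge (9,14)–(11,20): clear
  edge (11,20)–(0,24): clear
  edge (0,24)–(0,13): clear
  midpoint (35/2,3) outside
  → clear
Obstacle 2 [(13,7) (14,1) (17,3) (23,10) (13,10)]:
  edge (13,7)–(14,1): crosses AB
  edge (14,1)–(17,3): clear
  edge (17,3)–(23,10): crosses AB
  edge (23,10)–(13,10): clear
  edge (13,10)–(13,7): clear
  → BLOCKED
Obstacle 3 [(1,0) (5,0) (11,7) (10,8) (2,7)]:
  edge (1,0)–(5,0): clear
  edge (5,0)–(11,7): clear
  edge (11,7)–(10,8): clear
  edge (10,8)–(2,7): clear
  edge (2,7)–(1,0): clear
  midpoint (35/2,3) outside
  → clear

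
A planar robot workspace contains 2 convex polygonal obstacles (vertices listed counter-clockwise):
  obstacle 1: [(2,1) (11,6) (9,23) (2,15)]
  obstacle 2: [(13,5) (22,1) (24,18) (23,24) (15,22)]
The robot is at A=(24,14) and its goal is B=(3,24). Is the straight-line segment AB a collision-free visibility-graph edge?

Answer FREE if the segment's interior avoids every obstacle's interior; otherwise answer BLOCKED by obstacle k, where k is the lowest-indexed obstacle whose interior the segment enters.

BLOCKED by obstacle 1

Obstacle 1 [(2,1) (11,6) (9,23) (2,15)]:
  edge (2,1)–(11,6): clear
  edge (11,6)–(9,23): crosses AB
  edge (9,23)–(2,15): crosses AB
  edge (2,15)–(2,1): clear
  → BLOCKED
Obstacle 2 [(13,5) (22,1) (24,18) (23,24) (15,22)]:
  edge (13,5)–(22,1): clear
  edge (22,1)–(24,18): crosses AB
  edge (24,18)–(23,24): clear
  edge (23,24)–(15,22): clear
  edge (15,22)–(13,5): crosses AB
  → BLOCKED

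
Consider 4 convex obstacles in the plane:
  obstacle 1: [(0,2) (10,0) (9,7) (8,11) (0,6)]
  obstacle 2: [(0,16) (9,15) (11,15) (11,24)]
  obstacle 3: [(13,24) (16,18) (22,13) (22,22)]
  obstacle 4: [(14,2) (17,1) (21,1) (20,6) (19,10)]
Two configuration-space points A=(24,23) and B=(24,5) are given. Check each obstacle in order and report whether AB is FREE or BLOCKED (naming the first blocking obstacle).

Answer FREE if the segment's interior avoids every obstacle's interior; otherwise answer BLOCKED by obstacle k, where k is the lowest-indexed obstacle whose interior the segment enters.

FREE

Obstacle 1 [(0,2) (10,0) (9,7) (8,11) (0,6)]:
  edge (0,2)–(10,0): clear
  edge (10,0)–(9,7): clear
  edge (9,7)–(8,11): clear
  edge (8,11)–(0,6): clear
  edge (0,6)–(0,2): clear
  midpoint (24,14) outside
  → clear
Obstacle 2 [(0,16) (9,15) (11,15) (11,24)]:
  edge (0,16)–(9,15): clear
  edge (9,15)–(11,15): clear
  edge (11,15)–(11,24): clear
  edge (11,24)–(0,16): clear
  midpoint (24,14) outside
  → clear
Obstacle 3 [(13,24) (16,18) (22,13) (22,22)]:
  edge (13,24)–(16,18): clear
  edge (16,18)–(22,13): clear
  edge (22,13)–(22,22): clear
  edge (22,22)–(13,24): clear
  midpoint (24,14) outside
  → clear
Obstacle 4 [(14,2) (17,1) (21,1) (20,6) (19,10)]:
  edge (14,2)–(17,1): clear
  edge (17,1)–(21,1): clear
  edge (21,1)–(20,6): clear
  edge (20,6)–(19,10): clear
  edge (19,10)–(14,2): clear
  midpoint (24,14) outside
  → clear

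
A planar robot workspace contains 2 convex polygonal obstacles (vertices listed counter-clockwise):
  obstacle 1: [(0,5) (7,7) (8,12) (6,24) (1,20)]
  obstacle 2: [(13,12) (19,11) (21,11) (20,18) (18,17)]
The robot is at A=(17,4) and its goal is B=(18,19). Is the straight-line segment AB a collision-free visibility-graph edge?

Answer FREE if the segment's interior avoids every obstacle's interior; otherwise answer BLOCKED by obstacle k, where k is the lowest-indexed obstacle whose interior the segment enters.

Obstacle 1 [(0,5) (7,7) (8,12) (6,24) (1,20)]:
  edge (0,5)–(7,7): clear
  edge (7,7)–(8,12): clear
  edge (8,12)–(6,24): clear
  edge (6,24)–(1,20): clear
  edge (1,20)–(0,5): clear
  midpoint (35/2,23/2) outside
  → clear
Obstacle 2 [(13,12) (19,11) (21,11) (20,18) (18,17)]:
  edge (13,12)–(19,11): crosses AB
  edge (19,11)–(21,11): clear
  edge (21,11)–(20,18): clear
  edge (20,18)–(18,17): clear
  edge (18,17)–(13,12): crosses AB
  → BLOCKED

BLOCKED by obstacle 2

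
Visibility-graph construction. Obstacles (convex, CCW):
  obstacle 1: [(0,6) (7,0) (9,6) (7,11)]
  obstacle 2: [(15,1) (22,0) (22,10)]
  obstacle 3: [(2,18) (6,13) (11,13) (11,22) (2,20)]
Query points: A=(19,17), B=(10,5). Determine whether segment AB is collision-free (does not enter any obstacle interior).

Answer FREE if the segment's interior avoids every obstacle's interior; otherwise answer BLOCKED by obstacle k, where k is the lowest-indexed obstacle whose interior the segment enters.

FREE

Obstacle 1 [(0,6) (7,0) (9,6) (7,11)]:
  edge (0,6)–(7,0): clear
  edge (7,0)–(9,6): clear
  edge (9,6)–(7,11): clear
  edge (7,11)–(0,6): clear
  midpoint (29/2,11) outside
  → clear
Obstacle 2 [(15,1) (22,0) (22,10)]:
  edge (15,1)–(22,0): clear
  edge (22,0)–(22,10): clear
  edge (22,10)–(15,1): clear
  midpoint (29/2,11) outside
  → clear
Obstacle 3 [(2,18) (6,13) (11,13) (11,22) (2,20)]:
  edge (2,18)–(6,13): clear
  edge (6,13)–(11,13): clear
  edge (11,13)–(11,22): clear
  edge (11,22)–(2,20): clear
  edge (2,20)–(2,18): clear
  midpoint (29/2,11) outside
  → clear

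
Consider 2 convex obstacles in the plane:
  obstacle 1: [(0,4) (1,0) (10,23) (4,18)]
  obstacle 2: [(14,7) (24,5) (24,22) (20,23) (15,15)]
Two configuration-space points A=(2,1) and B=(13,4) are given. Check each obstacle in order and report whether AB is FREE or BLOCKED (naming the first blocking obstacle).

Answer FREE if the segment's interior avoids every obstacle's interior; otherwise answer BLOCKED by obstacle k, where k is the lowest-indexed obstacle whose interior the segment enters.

FREE

Obstacle 1 [(0,4) (1,0) (10,23) (4,18)]:
  edge (0,4)–(1,0): clear
  edge (1,0)–(10,23): clear
  edge (10,23)–(4,18): clear
  edge (4,18)–(0,4): clear
  midpoint (15/2,5/2) outside
  → clear
Obstacle 2 [(14,7) (24,5) (24,22) (20,23) (15,15)]:
  edge (14,7)–(24,5): clear
  edge (24,5)–(24,22): clear
  edge (24,22)–(20,23): clear
  edge (20,23)–(15,15): clear
  edge (15,15)–(14,7): clear
  midpoint (15/2,5/2) outside
  → clear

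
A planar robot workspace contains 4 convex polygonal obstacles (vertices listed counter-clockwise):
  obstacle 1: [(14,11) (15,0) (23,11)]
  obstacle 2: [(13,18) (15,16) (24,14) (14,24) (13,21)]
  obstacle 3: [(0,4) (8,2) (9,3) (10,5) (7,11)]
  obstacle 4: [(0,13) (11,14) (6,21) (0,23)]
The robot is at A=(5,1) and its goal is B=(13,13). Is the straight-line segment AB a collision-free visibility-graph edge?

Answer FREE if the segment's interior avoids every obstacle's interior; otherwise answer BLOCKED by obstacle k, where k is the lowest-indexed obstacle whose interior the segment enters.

Obstacle 1 [(14,11) (15,0) (23,11)]:
  edge (14,11)–(15,0): clear
  edge (15,0)–(23,11): clear
  edge (23,11)–(14,11): clear
  midpoint (9,7) outside
  → clear
Obstacle 2 [(13,18) (15,16) (24,14) (14,24) (13,21)]:
  edge (13,18)–(15,16): clear
  edge (15,16)–(24,14): clear
  edge (24,14)–(14,24): clear
  edge (14,24)–(13,21): clear
  edge (13,21)–(13,18): clear
  midpoint (9,7) outside
  → clear
Obstacle 3 [(0,4) (8,2) (9,3) (10,5) (7,11)]:
  edge (0,4)–(8,2): crosses AB
  edge (8,2)–(9,3): clear
  edge (9,3)–(10,5): clear
  edge (10,5)–(7,11): crosses AB
  edge (7,11)–(0,4): clear
  → BLOCKED
Obstacle 4 [(0,13) (11,14) (6,21) (0,23)]:
  edge (0,13)–(11,14): clear
  edge (11,14)–(6,21): clear
  edge (6,21)–(0,23): clear
  edge (0,23)–(0,13): clear
  midpoint (9,7) outside
  → clear

BLOCKED by obstacle 3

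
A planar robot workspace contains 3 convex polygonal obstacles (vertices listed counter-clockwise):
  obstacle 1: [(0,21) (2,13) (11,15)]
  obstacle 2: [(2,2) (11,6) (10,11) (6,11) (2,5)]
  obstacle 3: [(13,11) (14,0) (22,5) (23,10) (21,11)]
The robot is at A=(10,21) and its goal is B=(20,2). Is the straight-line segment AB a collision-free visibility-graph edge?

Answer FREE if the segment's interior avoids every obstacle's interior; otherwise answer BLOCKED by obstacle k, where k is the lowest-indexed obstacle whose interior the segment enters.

BLOCKED by obstacle 3

Obstacle 1 [(0,21) (2,13) (11,15)]:
  edge (0,21)–(2,13): clear
  edge (2,13)–(11,15): clear
  edge (11,15)–(0,21): clear
  midpoint (15,23/2) outside
  → clear
Obstacle 2 [(2,2) (11,6) (10,11) (6,11) (2,5)]:
  edge (2,2)–(11,6): clear
  edge (11,6)–(10,11): clear
  edge (10,11)–(6,11): clear
  edge (6,11)–(2,5): clear
  edge (2,5)–(2,2): clear
  midpoint (15,23/2) outside
  → clear
Obstacle 3 [(13,11) (14,0) (22,5) (23,10) (21,11)]:
  edge (13,11)–(14,0): clear
  edge (14,0)–(22,5): crosses AB
  edge (22,5)–(23,10): clear
  edge (23,10)–(21,11): clear
  edge (21,11)–(13,11): crosses AB
  → BLOCKED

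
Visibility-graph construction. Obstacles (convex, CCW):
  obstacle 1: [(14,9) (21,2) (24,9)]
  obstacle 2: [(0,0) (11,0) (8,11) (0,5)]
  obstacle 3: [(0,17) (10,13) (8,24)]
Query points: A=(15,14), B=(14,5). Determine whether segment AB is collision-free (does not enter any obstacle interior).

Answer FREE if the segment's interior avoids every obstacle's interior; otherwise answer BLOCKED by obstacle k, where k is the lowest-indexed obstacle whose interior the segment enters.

Obstacle 1 [(14,9) (21,2) (24,9)]:
  edge (14,9)–(21,2): crosses AB
  edge (21,2)–(24,9): clear
  edge (24,9)–(14,9): crosses AB
  → BLOCKED
Obstacle 2 [(0,0) (11,0) (8,11) (0,5)]:
  edge (0,0)–(11,0): clear
  edge (11,0)–(8,11): clear
  edge (8,11)–(0,5): clear
  edge (0,5)–(0,0): clear
  midpoint (29/2,19/2) outside
  → clear
Obstacle 3 [(0,17) (10,13) (8,24)]:
  edge (0,17)–(10,13): clear
  edge (10,13)–(8,24): clear
  edge (8,24)–(0,17): clear
  midpoint (29/2,19/2) outside
  → clear

BLOCKED by obstacle 1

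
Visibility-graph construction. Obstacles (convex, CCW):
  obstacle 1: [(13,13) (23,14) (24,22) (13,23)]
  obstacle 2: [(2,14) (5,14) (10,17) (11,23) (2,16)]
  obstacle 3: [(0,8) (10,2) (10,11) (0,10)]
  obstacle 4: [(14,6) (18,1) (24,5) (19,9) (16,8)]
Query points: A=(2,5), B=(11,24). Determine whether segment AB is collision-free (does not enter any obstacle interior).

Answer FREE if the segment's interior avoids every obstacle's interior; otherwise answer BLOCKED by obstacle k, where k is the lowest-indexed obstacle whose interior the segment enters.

BLOCKED by obstacle 2

Obstacle 1 [(13,13) (23,14) (24,22) (13,23)]:
  edge (13,13)–(23,14): clear
  edge (23,14)–(24,22): clear
  edge (24,22)–(13,23): clear
  edge (13,23)–(13,13): clear
  midpoint (13/2,29/2) outside
  → clear
Obstacle 2 [(2,14) (5,14) (10,17) (11,23) (2,16)]:
  edge (2,14)–(5,14): clear
  edge (5,14)–(10,17): crosses AB
  edge (10,17)–(11,23): clear
  edge (11,23)–(2,16): crosses AB
  edge (2,16)–(2,14): clear
  → BLOCKED
Obstacle 3 [(0,8) (10,2) (10,11) (0,10)]:
  edge (0,8)–(10,2): crosses AB
  edge (10,2)–(10,11): clear
  edge (10,11)–(0,10): crosses AB
  edge (0,10)–(0,8): clear
  → BLOCKED
Obstacle 4 [(14,6) (18,1) (24,5) (19,9) (16,8)]:
  edge (14,6)–(18,1): clear
  edge (18,1)–(24,5): clear
  edge (24,5)–(19,9): clear
  edge (19,9)–(16,8): clear
  edge (16,8)–(14,6): clear
  midpoint (13/2,29/2) outside
  → clear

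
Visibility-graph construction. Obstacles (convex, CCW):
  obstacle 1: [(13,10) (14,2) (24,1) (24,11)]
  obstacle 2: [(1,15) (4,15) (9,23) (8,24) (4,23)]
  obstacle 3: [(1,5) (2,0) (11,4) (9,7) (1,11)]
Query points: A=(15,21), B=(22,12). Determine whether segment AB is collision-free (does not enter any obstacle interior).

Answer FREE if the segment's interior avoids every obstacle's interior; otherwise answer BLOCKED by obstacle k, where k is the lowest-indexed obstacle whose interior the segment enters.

Obstacle 1 [(13,10) (14,2) (24,1) (24,11)]:
  edge (13,10)–(14,2): clear
  edge (14,2)–(24,1): clear
  edge (24,1)–(24,11): clear
  edge (24,11)–(13,10): clear
  midpoint (37/2,33/2) outside
  → clear
Obstacle 2 [(1,15) (4,15) (9,23) (8,24) (4,23)]:
  edge (1,15)–(4,15): clear
  edge (4,15)–(9,23): clear
  edge (9,23)–(8,24): clear
  edge (8,24)–(4,23): clear
  edge (4,23)–(1,15): clear
  midpoint (37/2,33/2) outside
  → clear
Obstacle 3 [(1,5) (2,0) (11,4) (9,7) (1,11)]:
  edge (1,5)–(2,0): clear
  edge (2,0)–(11,4): clear
  edge (11,4)–(9,7): clear
  edge (9,7)–(1,11): clear
  edge (1,11)–(1,5): clear
  midpoint (37/2,33/2) outside
  → clear

FREE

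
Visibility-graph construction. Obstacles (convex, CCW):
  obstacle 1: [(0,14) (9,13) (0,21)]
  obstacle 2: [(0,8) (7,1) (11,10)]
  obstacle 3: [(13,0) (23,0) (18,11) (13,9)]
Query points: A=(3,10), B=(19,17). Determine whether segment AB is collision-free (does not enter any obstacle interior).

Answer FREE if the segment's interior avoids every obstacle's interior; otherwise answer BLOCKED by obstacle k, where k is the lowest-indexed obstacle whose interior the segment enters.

Obstacle 1 [(0,14) (9,13) (0,21)]:
  edge (0,14)–(9,13): clear
  edge (9,13)–(0,21): clear
  edge (0,21)–(0,14): clear
  midpoint (11,27/2) outside
  → clear
Obstacle 2 [(0,8) (7,1) (11,10)]:
  edge (0,8)–(7,1): clear
  edge (7,1)–(11,10): clear
  edge (11,10)–(0,8): clear
  midpoint (11,27/2) outside
  → clear
Obstacle 3 [(13,0) (23,0) (18,11) (13,9)]:
  edge (13,0)–(23,0): clear
  edge (23,0)–(18,11): clear
  edge (18,11)–(13,9): clear
  edge (13,9)–(13,0): clear
  midpoint (11,27/2) outside
  → clear

FREE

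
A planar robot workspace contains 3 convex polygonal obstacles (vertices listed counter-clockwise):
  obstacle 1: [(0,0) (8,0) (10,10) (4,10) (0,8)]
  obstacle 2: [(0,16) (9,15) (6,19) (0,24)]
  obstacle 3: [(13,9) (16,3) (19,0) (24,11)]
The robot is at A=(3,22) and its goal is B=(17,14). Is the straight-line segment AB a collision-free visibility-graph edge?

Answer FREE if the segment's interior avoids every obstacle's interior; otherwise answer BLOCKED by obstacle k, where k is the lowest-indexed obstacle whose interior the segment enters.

FREE

Obstacle 1 [(0,0) (8,0) (10,10) (4,10) (0,8)]:
  edge (0,0)–(8,0): clear
  edge (8,0)–(10,10): clear
  edge (10,10)–(4,10): clear
  edge (4,10)–(0,8): clear
  edge (0,8)–(0,0): clear
  midpoint (10,18) outside
  → clear
Obstacle 2 [(0,16) (9,15) (6,19) (0,24)]:
  edge (0,16)–(9,15): clear
  edge (9,15)–(6,19): clear
  edge (6,19)–(0,24): clear
  edge (0,24)–(0,16): clear
  midpoint (10,18) outside
  → clear
Obstacle 3 [(13,9) (16,3) (19,0) (24,11)]:
  edge (13,9)–(16,3): clear
  edge (16,3)–(19,0): clear
  edge (19,0)–(24,11): clear
  edge (24,11)–(13,9): clear
  midpoint (10,18) outside
  → clear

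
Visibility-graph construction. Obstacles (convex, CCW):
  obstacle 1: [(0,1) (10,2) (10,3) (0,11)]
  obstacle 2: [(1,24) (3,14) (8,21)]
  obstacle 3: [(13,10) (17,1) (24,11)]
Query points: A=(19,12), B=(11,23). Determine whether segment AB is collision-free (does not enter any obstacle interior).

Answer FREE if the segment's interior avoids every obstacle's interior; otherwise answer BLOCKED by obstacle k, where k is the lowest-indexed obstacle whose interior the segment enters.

FREE

Obstacle 1 [(0,1) (10,2) (10,3) (0,11)]:
  edge (0,1)–(10,2): clear
  edge (10,2)–(10,3): clear
  edge (10,3)–(0,11): clear
  edge (0,11)–(0,1): clear
  midpoint (15,35/2) outside
  → clear
Obstacle 2 [(1,24) (3,14) (8,21)]:
  edge (1,24)–(3,14): clear
  edge (3,14)–(8,21): clear
  edge (8,21)–(1,24): clear
  midpoint (15,35/2) outside
  → clear
Obstacle 3 [(13,10) (17,1) (24,11)]:
  edge (13,10)–(17,1): clear
  edge (17,1)–(24,11): clear
  edge (24,11)–(13,10): clear
  midpoint (15,35/2) outside
  → clear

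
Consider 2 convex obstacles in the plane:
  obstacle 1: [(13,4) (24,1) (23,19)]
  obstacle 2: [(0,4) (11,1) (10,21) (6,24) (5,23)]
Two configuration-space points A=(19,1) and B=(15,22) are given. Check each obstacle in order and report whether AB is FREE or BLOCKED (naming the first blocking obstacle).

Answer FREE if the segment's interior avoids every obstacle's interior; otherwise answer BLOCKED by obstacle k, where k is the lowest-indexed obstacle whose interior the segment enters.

Obstacle 1 [(13,4) (24,1) (23,19)]:
  edge (13,4)–(24,1): crosses AB
  edge (24,1)–(23,19): clear
  edge (23,19)–(13,4): crosses AB
  → BLOCKED
Obstacle 2 [(0,4) (11,1) (10,21) (6,24) (5,23)]:
  edge (0,4)–(11,1): clear
  edge (11,1)–(10,21): clear
  edge (10,21)–(6,24): clear
  edge (6,24)–(5,23): clear
  edge (5,23)–(0,4): clear
  midpoint (17,23/2) outside
  → clear

BLOCKED by obstacle 1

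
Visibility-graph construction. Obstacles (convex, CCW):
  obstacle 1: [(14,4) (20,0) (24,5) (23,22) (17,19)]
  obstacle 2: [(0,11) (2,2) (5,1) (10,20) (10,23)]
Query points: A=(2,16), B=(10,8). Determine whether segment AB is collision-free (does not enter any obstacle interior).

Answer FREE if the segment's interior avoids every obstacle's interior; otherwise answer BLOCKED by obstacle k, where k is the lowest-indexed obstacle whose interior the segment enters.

BLOCKED by obstacle 2

Obstacle 1 [(14,4) (20,0) (24,5) (23,22) (17,19)]:
  edge (14,4)–(20,0): clear
  edge (20,0)–(24,5): clear
  edge (24,5)–(23,22): clear
  edge (23,22)–(17,19): clear
  edge (17,19)–(14,4): clear
  midpoint (6,12) outside
  → clear
Obstacle 2 [(0,11) (2,2) (5,1) (10,20) (10,23)]:
  edge (0,11)–(2,2): clear
  edge (2,2)–(5,1): clear
  edge (5,1)–(10,20): crosses AB
  edge (10,20)–(10,23): clear
  edge (10,23)–(0,11): crosses AB
  → BLOCKED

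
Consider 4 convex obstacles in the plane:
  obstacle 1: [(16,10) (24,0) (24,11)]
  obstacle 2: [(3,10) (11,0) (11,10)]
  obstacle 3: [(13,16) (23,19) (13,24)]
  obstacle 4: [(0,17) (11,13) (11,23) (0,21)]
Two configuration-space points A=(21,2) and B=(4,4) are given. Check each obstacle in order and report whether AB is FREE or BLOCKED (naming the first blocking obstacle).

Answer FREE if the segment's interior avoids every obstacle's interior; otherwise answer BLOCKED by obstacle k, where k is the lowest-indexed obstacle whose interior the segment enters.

BLOCKED by obstacle 2

Obstacle 1 [(16,10) (24,0) (24,11)]:
  edge (16,10)–(24,0): clear
  edge (24,0)–(24,11): clear
  edge (24,11)–(16,10): clear
  midpoint (25/2,3) outside
  → clear
Obstacle 2 [(3,10) (11,0) (11,10)]:
  edge (3,10)–(11,0): crosses AB
  edge (11,0)–(11,10): crosses AB
  edge (11,10)–(3,10): clear
  → BLOCKED
Obstacle 3 [(13,16) (23,19) (13,24)]:
  edge (13,16)–(23,19): clear
  edge (23,19)–(13,24): clear
  edge (13,24)–(13,16): clear
  midpoint (25/2,3) outside
  → clear
Obstacle 4 [(0,17) (11,13) (11,23) (0,21)]:
  edge (0,17)–(11,13): clear
  edge (11,13)–(11,23): clear
  edge (11,23)–(0,21): clear
  edge (0,21)–(0,17): clear
  midpoint (25/2,3) outside
  → clear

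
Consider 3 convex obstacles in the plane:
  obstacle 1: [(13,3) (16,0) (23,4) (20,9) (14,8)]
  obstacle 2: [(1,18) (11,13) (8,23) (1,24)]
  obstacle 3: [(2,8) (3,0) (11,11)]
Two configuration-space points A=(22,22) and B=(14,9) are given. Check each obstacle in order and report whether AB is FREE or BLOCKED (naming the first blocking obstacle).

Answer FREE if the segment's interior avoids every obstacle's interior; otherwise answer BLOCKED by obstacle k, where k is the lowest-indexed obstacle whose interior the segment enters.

Obstacle 1 [(13,3) (16,0) (23,4) (20,9) (14,8)]:
  edge (13,3)–(16,0): clear
  edge (16,0)–(23,4): clear
  edge (23,4)–(20,9): clear
  edge (20,9)–(14,8): clear
  edge (14,8)–(13,3): clear
  midpoint (18,31/2) outside
  → clear
Obstacle 2 [(1,18) (11,13) (8,23) (1,24)]:
  edge (1,18)–(11,13): clear
  edge (11,13)–(8,23): clear
  edge (8,23)–(1,24): clear
  edge (1,24)–(1,18): clear
  midpoint (18,31/2) outside
  → clear
Obstacle 3 [(2,8) (3,0) (11,11)]:
  edge (2,8)–(3,0): clear
  edge (3,0)–(11,11): clear
  edge (11,11)–(2,8): clear
  midpoint (18,31/2) outside
  → clear

FREE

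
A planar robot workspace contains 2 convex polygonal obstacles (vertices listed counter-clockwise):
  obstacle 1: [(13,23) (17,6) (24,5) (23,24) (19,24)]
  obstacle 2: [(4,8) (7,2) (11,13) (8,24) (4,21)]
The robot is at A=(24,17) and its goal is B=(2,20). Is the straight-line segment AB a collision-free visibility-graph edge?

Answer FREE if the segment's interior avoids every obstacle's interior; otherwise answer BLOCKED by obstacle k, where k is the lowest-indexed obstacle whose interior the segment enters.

Obstacle 1 [(13,23) (17,6) (24,5) (23,24) (19,24)]:
  edge (13,23)–(17,6): crosses AB
  edge (17,6)–(24,5): clear
  edge (24,5)–(23,24): crosses AB
  edge (23,24)–(19,24): clear
  edge (19,24)–(13,23): clear
  → BLOCKED
Obstacle 2 [(4,8) (7,2) (11,13) (8,24) (4,21)]:
  edge (4,8)–(7,2): clear
  edge (7,2)–(11,13): clear
  edge (11,13)–(8,24): crosses AB
  edge (8,24)–(4,21): clear
  edge (4,21)–(4,8): crosses AB
  → BLOCKED

BLOCKED by obstacle 1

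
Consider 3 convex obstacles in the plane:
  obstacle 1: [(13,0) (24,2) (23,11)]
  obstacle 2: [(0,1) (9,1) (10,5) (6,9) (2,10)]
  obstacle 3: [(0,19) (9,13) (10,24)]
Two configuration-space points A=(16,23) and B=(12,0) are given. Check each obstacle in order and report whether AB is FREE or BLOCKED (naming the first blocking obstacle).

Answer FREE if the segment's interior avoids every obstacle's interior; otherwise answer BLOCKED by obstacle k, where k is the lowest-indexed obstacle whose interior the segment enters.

Obstacle 1 [(13,0) (24,2) (23,11)]:
  edge (13,0)–(24,2): clear
  edge (24,2)–(23,11): clear
  edge (23,11)–(13,0): clear
  midpoint (14,23/2) outside
  → clear
Obstacle 2 [(0,1) (9,1) (10,5) (6,9) (2,10)]:
  edge (0,1)–(9,1): clear
  edge (9,1)–(10,5): clear
  edge (10,5)–(6,9): clear
  edge (6,9)–(2,10): clear
  edge (2,10)–(0,1): clear
  midpoint (14,23/2) outside
  → clear
Obstacle 3 [(0,19) (9,13) (10,24)]:
  edge (0,19)–(9,13): clear
  edge (9,13)–(10,24): clear
  edge (10,24)–(0,19): clear
  midpoint (14,23/2) outside
  → clear

FREE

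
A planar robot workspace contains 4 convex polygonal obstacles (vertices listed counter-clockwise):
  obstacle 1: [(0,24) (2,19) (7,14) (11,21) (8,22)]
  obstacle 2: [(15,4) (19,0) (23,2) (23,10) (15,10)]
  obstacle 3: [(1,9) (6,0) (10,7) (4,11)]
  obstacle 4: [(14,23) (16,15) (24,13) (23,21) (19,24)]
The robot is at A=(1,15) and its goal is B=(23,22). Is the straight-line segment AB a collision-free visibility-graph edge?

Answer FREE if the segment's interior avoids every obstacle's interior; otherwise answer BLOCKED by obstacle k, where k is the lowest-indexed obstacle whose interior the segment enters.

BLOCKED by obstacle 1

Obstacle 1 [(0,24) (2,19) (7,14) (11,21) (8,22)]:
  edge (0,24)–(2,19): clear
  edge (2,19)–(7,14): crosses AB
  edge (7,14)–(11,21): crosses AB
  edge (11,21)–(8,22): clear
  edge (8,22)–(0,24): clear
  → BLOCKED
Obstacle 2 [(15,4) (19,0) (23,2) (23,10) (15,10)]:
  edge (15,4)–(19,0): clear
  edge (19,0)–(23,2): clear
  edge (23,2)–(23,10): clear
  edge (23,10)–(15,10): clear
  edge (15,10)–(15,4): clear
  midpoint (12,37/2) outside
  → clear
Obstacle 3 [(1,9) (6,0) (10,7) (4,11)]:
  edge (1,9)–(6,0): clear
  edge (6,0)–(10,7): clear
  edge (10,7)–(4,11): clear
  edge (4,11)–(1,9): clear
  midpoint (12,37/2) outside
  → clear
Obstacle 4 [(14,23) (16,15) (24,13) (23,21) (19,24)]:
  edge (14,23)–(16,15): crosses AB
  edge (16,15)–(24,13): clear
  edge (24,13)–(23,21): clear
  edge (23,21)–(19,24): crosses AB
  edge (19,24)–(14,23): clear
  → BLOCKED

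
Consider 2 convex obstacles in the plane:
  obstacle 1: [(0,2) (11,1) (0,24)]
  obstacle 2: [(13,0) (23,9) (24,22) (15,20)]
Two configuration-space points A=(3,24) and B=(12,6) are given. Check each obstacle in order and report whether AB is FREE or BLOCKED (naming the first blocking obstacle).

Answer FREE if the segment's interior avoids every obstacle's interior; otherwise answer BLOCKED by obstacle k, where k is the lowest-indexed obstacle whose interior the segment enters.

FREE

Obstacle 1 [(0,2) (11,1) (0,24)]:
  edge (0,2)–(11,1): clear
  edge (11,1)–(0,24): clear
  edge (0,24)–(0,2): clear
  midpoint (15/2,15) outside
  → clear
Obstacle 2 [(13,0) (23,9) (24,22) (15,20)]:
  edge (13,0)–(23,9): clear
  edge (23,9)–(24,22): clear
  edge (24,22)–(15,20): clear
  edge (15,20)–(13,0): clear
  midpoint (15/2,15) outside
  → clear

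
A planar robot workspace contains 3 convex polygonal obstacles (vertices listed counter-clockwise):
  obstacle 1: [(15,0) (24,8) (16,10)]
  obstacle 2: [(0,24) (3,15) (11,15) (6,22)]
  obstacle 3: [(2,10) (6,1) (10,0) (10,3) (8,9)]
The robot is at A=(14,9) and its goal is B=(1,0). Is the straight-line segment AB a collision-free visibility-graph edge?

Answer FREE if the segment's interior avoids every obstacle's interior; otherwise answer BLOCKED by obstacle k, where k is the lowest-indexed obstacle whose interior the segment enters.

BLOCKED by obstacle 3

Obstacle 1 [(15,0) (24,8) (16,10)]:
  edge (15,0)–(24,8): clear
  edge (24,8)–(16,10): clear
  edge (16,10)–(15,0): clear
  midpoint (15/2,9/2) outside
  → clear
Obstacle 2 [(0,24) (3,15) (11,15) (6,22)]:
  edge (0,24)–(3,15): clear
  edge (3,15)–(11,15): clear
  edge (11,15)–(6,22): clear
  edge (6,22)–(0,24): clear
  midpoint (15/2,9/2) outside
  → clear
Obstacle 3 [(2,10) (6,1) (10,0) (10,3) (8,9)]:
  edge (2,10)–(6,1): crosses AB
  edge (6,1)–(10,0): clear
  edge (10,0)–(10,3): clear
  edge (10,3)–(8,9): crosses AB
  edge (8,9)–(2,10): clear
  → BLOCKED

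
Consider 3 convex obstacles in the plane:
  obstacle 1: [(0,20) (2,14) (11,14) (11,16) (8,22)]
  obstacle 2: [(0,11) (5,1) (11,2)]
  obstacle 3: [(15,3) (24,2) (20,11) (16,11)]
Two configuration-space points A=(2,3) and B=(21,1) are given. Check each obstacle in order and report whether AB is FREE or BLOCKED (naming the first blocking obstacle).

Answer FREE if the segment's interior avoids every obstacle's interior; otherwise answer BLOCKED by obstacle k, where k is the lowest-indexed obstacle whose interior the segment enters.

Obstacle 1 [(0,20) (2,14) (11,14) (11,16) (8,22)]:
  edge (0,20)–(2,14): clear
  edge (2,14)–(11,14): clear
  edge (11,14)–(11,16): clear
  edge (11,16)–(8,22): clear
  edge (8,22)–(0,20): clear
  midpoint (23/2,2) outside
  → clear
Obstacle 2 [(0,11) (5,1) (11,2)]:
  edge (0,11)–(5,1): crosses AB
  edge (5,1)–(11,2): clear
  edge (11,2)–(0,11): crosses AB
  → BLOCKED
Obstacle 3 [(15,3) (24,2) (20,11) (16,11)]:
  edge (15,3)–(24,2): clear
  edge (24,2)–(20,11): clear
  edge (20,11)–(16,11): clear
  edge (16,11)–(15,3): clear
  midpoint (23/2,2) outside
  → clear

BLOCKED by obstacle 2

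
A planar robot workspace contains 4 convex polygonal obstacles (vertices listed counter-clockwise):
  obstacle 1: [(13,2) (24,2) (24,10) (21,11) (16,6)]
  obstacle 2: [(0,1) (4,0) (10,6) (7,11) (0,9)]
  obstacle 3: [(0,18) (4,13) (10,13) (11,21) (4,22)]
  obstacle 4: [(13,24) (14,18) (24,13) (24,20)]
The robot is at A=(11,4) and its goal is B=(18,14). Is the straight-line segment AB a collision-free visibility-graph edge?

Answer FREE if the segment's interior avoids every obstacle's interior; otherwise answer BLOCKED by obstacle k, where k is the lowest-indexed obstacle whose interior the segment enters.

Obstacle 1 [(13,2) (24,2) (24,10) (21,11) (16,6)]:
  edge (13,2)–(24,2): clear
  edge (24,2)–(24,10): clear
  edge (24,10)–(21,11): clear
  edge (21,11)–(16,6): clear
  edge (16,6)–(13,2): clear
  midpoint (29/2,9) outside
  → clear
Obstacle 2 [(0,1) (4,0) (10,6) (7,11) (0,9)]:
  edge (0,1)–(4,0): clear
  edge (4,0)–(10,6): clear
  edge (10,6)–(7,11): clear
  edge (7,11)–(0,9): clear
  edge (0,9)–(0,1): clear
  midpoint (29/2,9) outside
  → clear
Obstacle 3 [(0,18) (4,13) (10,13) (11,21) (4,22)]:
  edge (0,18)–(4,13): clear
  edge (4,13)–(10,13): clear
  edge (10,13)–(11,21): clear
  edge (11,21)–(4,22): clear
  edge (4,22)–(0,18): clear
  midpoint (29/2,9) outside
  → clear
Obstacle 4 [(13,24) (14,18) (24,13) (24,20)]:
  edge (13,24)–(14,18): clear
  edge (14,18)–(24,13): clear
  edge (24,13)–(24,20): clear
  edge (24,20)–(13,24): clear
  midpoint (29/2,9) outside
  → clear

FREE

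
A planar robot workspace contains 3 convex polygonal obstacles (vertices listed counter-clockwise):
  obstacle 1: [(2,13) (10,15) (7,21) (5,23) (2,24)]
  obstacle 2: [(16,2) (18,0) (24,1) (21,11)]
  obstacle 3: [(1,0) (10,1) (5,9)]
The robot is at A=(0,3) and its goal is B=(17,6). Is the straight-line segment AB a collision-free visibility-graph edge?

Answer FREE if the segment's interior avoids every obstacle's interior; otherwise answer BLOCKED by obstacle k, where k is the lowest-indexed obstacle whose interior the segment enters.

BLOCKED by obstacle 3

Obstacle 1 [(2,13) (10,15) (7,21) (5,23) (2,24)]:
  edge (2,13)–(10,15): clear
  edge (10,15)–(7,21): clear
  edge (7,21)–(5,23): clear
  edge (5,23)–(2,24): clear
  edge (2,24)–(2,13): clear
  midpoint (17/2,9/2) outside
  → clear
Obstacle 2 [(16,2) (18,0) (24,1) (21,11)]:
  edge (16,2)–(18,0): clear
  edge (18,0)–(24,1): clear
  edge (24,1)–(21,11): clear
  edge (21,11)–(16,2): clear
  midpoint (17/2,9/2) outside
  → clear
Obstacle 3 [(1,0) (10,1) (5,9)]:
  edge (1,0)–(10,1): clear
  edge (10,1)–(5,9): crosses AB
  edge (5,9)–(1,0): crosses AB
  → BLOCKED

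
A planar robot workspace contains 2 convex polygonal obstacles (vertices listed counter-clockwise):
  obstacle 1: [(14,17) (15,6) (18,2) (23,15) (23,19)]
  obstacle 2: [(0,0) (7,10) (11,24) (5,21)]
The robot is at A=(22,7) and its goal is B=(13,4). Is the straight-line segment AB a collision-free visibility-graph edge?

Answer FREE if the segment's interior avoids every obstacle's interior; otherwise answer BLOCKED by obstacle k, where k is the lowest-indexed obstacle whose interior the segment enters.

BLOCKED by obstacle 1

Obstacle 1 [(14,17) (15,6) (18,2) (23,15) (23,19)]:
  edge (14,17)–(15,6): clear
  edge (15,6)–(18,2): crosses AB
  edge (18,2)–(23,15): crosses AB
  edge (23,15)–(23,19): clear
  edge (23,19)–(14,17): clear
  → BLOCKED
Obstacle 2 [(0,0) (7,10) (11,24) (5,21)]:
  edge (0,0)–(7,10): clear
  edge (7,10)–(11,24): clear
  edge (11,24)–(5,21): clear
  edge (5,21)–(0,0): clear
  midpoint (35/2,11/2) outside
  → clear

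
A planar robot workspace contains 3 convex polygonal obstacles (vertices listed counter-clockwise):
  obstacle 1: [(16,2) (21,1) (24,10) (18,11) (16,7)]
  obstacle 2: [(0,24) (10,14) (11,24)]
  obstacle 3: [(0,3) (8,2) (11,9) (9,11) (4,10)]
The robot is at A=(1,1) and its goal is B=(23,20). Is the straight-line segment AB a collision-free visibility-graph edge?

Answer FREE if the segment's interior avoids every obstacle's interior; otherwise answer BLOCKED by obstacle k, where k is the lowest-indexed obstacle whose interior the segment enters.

BLOCKED by obstacle 3

Obstacle 1 [(16,2) (21,1) (24,10) (18,11) (16,7)]:
  edge (16,2)–(21,1): clear
  edge (21,1)–(24,10): clear
  edge (24,10)–(18,11): clear
  edge (18,11)–(16,7): clear
  edge (16,7)–(16,2): clear
  midpoint (12,21/2) outside
  → clear
Obstacle 2 [(0,24) (10,14) (11,24)]:
  edge (0,24)–(10,14): clear
  edge (10,14)–(11,24): clear
  edge (11,24)–(0,24): clear
  midpoint (12,21/2) outside
  → clear
Obstacle 3 [(0,3) (8,2) (11,9) (9,11) (4,10)]:
  edge (0,3)–(8,2): crosses AB
  edge (8,2)–(11,9): clear
  edge (11,9)–(9,11): crosses AB
  edge (9,11)–(4,10): clear
  edge (4,10)–(0,3): clear
  → BLOCKED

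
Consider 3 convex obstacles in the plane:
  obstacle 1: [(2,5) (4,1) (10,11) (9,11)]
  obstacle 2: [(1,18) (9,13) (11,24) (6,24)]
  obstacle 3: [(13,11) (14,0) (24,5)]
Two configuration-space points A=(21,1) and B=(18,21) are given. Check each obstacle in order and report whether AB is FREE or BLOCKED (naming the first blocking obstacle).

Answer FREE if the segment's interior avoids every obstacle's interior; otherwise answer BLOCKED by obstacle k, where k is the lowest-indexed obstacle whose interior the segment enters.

Obstacle 1 [(2,5) (4,1) (10,11) (9,11)]:
  edge (2,5)–(4,1): clear
  edge (4,1)–(10,11): clear
  edge (10,11)–(9,11): clear
  edge (9,11)–(2,5): clear
  midpoint (39/2,11) outside
  → clear
Obstacle 2 [(1,18) (9,13) (11,24) (6,24)]:
  edge (1,18)–(9,13): clear
  edge (9,13)–(11,24): clear
  edge (11,24)–(6,24): clear
  edge (6,24)–(1,18): clear
  midpoint (39/2,11) outside
  → clear
Obstacle 3 [(13,11) (14,0) (24,5)]:
  edge (13,11)–(14,0): clear
  edge (14,0)–(24,5): crosses AB
  edge (24,5)–(13,11): crosses AB
  → BLOCKED

BLOCKED by obstacle 3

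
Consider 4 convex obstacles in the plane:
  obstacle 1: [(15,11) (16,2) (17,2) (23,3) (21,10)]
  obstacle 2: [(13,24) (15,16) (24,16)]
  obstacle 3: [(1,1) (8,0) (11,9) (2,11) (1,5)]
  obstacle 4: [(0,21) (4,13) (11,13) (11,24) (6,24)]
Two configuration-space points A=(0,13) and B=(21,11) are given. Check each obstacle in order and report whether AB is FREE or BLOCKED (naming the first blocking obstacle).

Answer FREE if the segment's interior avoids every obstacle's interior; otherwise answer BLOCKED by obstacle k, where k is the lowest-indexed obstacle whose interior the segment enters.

FREE

Obstacle 1 [(15,11) (16,2) (17,2) (23,3) (21,10)]:
  edge (15,11)–(16,2): clear
  edge (16,2)–(17,2): clear
  edge (17,2)–(23,3): clear
  edge (23,3)–(21,10): clear
  edge (21,10)–(15,11): clear
  midpoint (21/2,12) outside
  → clear
Obstacle 2 [(13,24) (15,16) (24,16)]:
  edge (13,24)–(15,16): clear
  edge (15,16)–(24,16): clear
  edge (24,16)–(13,24): clear
  midpoint (21/2,12) outside
  → clear
Obstacle 3 [(1,1) (8,0) (11,9) (2,11) (1,5)]:
  edge (1,1)–(8,0): clear
  edge (8,0)–(11,9): clear
  edge (11,9)–(2,11): clear
  edge (2,11)–(1,5): clear
  edge (1,5)–(1,1): clear
  midpoint (21/2,12) outside
  → clear
Obstacle 4 [(0,21) (4,13) (11,13) (11,24) (6,24)]:
  edge (0,21)–(4,13): clear
  edge (4,13)–(11,13): clear
  edge (11,13)–(11,24): clear
  edge (11,24)–(6,24): clear
  edge (6,24)–(0,21): clear
  midpoint (21/2,12) outside
  → clear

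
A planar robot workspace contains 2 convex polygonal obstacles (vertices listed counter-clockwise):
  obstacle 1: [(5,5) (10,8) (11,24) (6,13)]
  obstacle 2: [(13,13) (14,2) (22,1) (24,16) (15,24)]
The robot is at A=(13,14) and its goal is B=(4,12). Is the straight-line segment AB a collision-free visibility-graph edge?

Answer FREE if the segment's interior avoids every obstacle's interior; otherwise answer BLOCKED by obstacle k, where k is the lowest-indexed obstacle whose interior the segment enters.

Obstacle 1 [(5,5) (10,8) (11,24) (6,13)]:
  edge (5,5)–(10,8): clear
  edge (10,8)–(11,24): crosses AB
  edge (11,24)–(6,13): clear
  edge (6,13)–(5,5): crosses AB
  → BLOCKED
Obstacle 2 [(13,13) (14,2) (22,1) (24,16) (15,24)]:
  edge (13,13)–(14,2): clear
  edge (14,2)–(22,1): clear
  edge (22,1)–(24,16): clear
  edge (24,16)–(15,24): clear
  edge (15,24)–(13,13): clear
  midpoint (17/2,13) outside
  → clear

BLOCKED by obstacle 1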